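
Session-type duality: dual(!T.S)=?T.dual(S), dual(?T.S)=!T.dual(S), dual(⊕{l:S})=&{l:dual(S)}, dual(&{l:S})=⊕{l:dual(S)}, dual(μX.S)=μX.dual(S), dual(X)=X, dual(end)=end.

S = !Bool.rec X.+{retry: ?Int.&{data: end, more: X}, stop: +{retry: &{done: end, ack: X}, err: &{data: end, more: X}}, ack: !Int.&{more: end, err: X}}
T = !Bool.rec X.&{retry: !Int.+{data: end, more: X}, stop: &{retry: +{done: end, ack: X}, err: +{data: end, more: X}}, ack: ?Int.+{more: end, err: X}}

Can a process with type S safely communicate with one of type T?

NO

!Bool | !Bool  ✗ same direction on both sides — not dual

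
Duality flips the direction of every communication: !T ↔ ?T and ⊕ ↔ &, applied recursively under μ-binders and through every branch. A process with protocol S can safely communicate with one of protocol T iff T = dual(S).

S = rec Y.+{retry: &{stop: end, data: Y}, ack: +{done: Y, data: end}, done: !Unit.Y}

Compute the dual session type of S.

rec Y.&{retry: +{stop: end, data: Y}, ack: &{done: Y, data: end}, done: ?Unit.Y}

rec Y ↦ rec Y  (μ self-dual)
  +{retry,ack,done} ↦ &{retry,ack,done}  (⊕→&)
    • retry:
      &{stop,data} ↦ +{stop,data}  (offer→select)
        • stop:
          end ↦ end
        • data:
          Y ↦ Y
    • ack:
      +{done,data} ↦ &{done,data}  (⊕→&)
        • done:
          Y ↦ Y
        • data:
          end ↦ end
    • done:
      !Unit ↦ ?Unit
        Y ↦ Y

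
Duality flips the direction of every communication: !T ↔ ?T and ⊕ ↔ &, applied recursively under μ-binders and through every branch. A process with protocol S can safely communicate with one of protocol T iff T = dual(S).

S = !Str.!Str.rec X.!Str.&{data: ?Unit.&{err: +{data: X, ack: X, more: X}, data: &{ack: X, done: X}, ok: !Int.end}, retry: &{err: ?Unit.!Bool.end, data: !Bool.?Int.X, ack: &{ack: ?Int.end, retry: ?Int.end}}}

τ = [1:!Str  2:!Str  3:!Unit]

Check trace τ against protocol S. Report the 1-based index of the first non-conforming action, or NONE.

step 1: !Str  match  now at !Str.rec X.…
step 2: !Str  match  now at rec X.…
step 3: got !Unit, protocol expects !Str  ✗

3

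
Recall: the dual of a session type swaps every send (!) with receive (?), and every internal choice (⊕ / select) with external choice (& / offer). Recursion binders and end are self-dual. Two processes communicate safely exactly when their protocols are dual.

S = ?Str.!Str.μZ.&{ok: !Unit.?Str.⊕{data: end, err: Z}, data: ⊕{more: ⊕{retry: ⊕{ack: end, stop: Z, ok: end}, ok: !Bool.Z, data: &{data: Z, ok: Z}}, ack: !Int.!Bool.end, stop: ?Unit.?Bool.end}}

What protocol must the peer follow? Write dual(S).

?Str → !Str
  !Str → ?Str
    μZ → μZ  (rec unchanged)
      &{ok,data} → ⊕{ok,data}  (external→internal)
        [ok]
          !Unit → ?Unit
            ?Str → !Str
              ⊕{data,err} → &{data,err}  (⊕→&)
                [data]
                  end self-dual
                [err]
                  Z self-dual
        [data]
          ⊕{more,ack,stop} → &{more,ack,stop}  (⊕→&)
            [more]
              ⊕{retry,ok,data} → &{retry,ok,data}  (⊕→&)
                [retry]
                  ⊕{ack,stop,ok} → &{ack,stop,ok}  (⊕→&)
                    [ack]
                      end self-dual
                    [stop]
                      Z self-dual
                    [ok]
                      end self-dual
                [ok]
                  !Bool → ?Bool
                    Z self-dual
                [data]
                  &{data,ok} → ⊕{data,ok}  (external→internal)
                    [data]
                      Z self-dual
                    [ok]
                      Z self-dual
            [ack]
              !Int → ?Int
                !Bool → ?Bool
                  end self-dual
            [stop]
              ?Unit → !Unit
                ?Bool → !Bool
                  end self-dual

!Str.?Str.μZ.⊕{ok: ?Unit.!Str.&{data: end, err: Z}, data: &{more: &{retry: &{ack: end, stop: Z, ok: end}, ok: ?Bool.Z, data: ⊕{data: Z, ok: Z}}, ack: ?Int.?Bool.end, stop: !Unit.!Bool.end}}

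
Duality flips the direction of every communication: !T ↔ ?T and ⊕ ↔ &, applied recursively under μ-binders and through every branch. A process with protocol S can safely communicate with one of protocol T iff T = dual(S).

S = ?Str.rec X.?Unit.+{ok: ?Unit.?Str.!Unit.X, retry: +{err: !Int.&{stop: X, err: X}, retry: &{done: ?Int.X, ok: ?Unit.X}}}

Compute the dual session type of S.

!Str.rec X.!Unit.&{ok: !Unit.!Str.?Unit.X, retry: &{err: ?Int.+{stop: X, err: X}, retry: +{done: !Int.X, ok: !Unit.X}}}

?Str → !Str
  rec X → rec X  (μ self-dual)
    ?Unit → !Unit
      +{ok,retry} → &{ok,retry}  (select→offer)
        • ok:
          ?Unit → !Unit
            ?Str → !Str
              !Unit → ?Unit
                X ↦ X
        • retry:
          +{err,retry} → &{err,retry}  (select→offer)
            • err:
              !Int → ?Int
                &{stop,err} → +{stop,err}  (&→⊕)
                  • stop:
                    X ↦ X
                  • err:
                    X ↦ X
            • retry:
              &{done,ok} → +{done,ok}  (&→⊕)
                • done:
                  ?Int → !Int
                    X ↦ X
                • ok:
                  ?Unit → !Unit
                    X ↦ X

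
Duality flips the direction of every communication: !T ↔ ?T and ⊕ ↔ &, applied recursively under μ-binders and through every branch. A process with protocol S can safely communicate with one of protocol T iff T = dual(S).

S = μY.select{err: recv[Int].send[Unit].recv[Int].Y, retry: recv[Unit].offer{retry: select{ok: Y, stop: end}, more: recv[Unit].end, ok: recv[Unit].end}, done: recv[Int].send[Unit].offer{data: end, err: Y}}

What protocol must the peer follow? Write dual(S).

μY.offer{err: send[Int].recv[Unit].send[Int].Y, retry: send[Unit].select{retry: offer{ok: Y, stop: end}, more: send[Unit].end, ok: send[Unit].end}, done: send[Int].recv[Unit].select{data: end, err: Y}}

μY → μY  (rec unchanged)
  select{err,retry,done} → offer{err,retry,done}  (⊕→&)
    case err:
      recv[Int] → send[Int]
        send[Unit] → recv[Unit]
          recv[Int] → send[Int]
            dual(Y) = Y
    case retry:
      recv[Unit] → send[Unit]
        offer{retry,more,ok} → select{retry,more,ok}  (offer→select)
          case retry:
            select{ok,stop} → offer{ok,stop}  (⊕→&)
              case ok:
                dual(Y) = Y
              case stop:
                dual(end) = end
          case more:
            recv[Unit] → send[Unit]
              dual(end) = end
          case ok:
            recv[Unit] → send[Unit]
              dual(end) = end
    case done:
      recv[Int] → send[Int]
        send[Unit] → recv[Unit]
          offer{data,err} → select{data,err}  (offer→select)
            case data:
              dual(end) = end
            case err:
              dual(Y) = Y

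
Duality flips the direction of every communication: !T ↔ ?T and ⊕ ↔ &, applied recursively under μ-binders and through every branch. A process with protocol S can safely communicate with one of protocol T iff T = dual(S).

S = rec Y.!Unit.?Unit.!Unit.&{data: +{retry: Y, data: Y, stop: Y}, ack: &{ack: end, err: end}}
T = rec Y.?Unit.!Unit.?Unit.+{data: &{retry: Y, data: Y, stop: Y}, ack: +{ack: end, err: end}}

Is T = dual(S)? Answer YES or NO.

rec Y vs rec Y  ok (binder kept)
  !Unit vs ?Unit  ok
    ?Unit vs !Unit  ok
      !Unit vs ?Unit  ok
        &{data,ack} vs +{data,ack}  ok label sets agree
          [data]
            +{retry,data,stop} vs &{retry,data,stop}  ok label sets agree
              [retry]
                Y vs Y  ok
              [data]
                Y vs Y  ok
              [stop]
                Y vs Y  ok
          [ack]
            &{ack,err} vs +{ack,err}  ok label sets agree
              [ack]
                end vs end  ok
              [err]
                end vs end  ok

YES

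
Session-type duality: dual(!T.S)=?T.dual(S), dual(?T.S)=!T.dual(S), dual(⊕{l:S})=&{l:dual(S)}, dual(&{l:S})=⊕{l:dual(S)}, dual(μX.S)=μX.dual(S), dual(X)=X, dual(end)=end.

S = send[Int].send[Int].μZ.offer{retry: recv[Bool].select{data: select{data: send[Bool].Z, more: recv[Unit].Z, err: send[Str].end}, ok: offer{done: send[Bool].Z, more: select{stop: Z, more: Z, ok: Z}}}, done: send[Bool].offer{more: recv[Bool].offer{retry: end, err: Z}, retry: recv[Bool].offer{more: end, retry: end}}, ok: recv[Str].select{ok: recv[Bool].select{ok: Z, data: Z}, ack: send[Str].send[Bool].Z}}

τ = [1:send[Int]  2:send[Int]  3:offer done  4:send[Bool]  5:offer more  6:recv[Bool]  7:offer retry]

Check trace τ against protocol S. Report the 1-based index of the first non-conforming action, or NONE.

[1] send[Int]  ok  state: send[Int].μZ.…
[2] send[Int]  ok  state: μZ.…
[3] offer done  ok  state: send[Bool].offer{more: recv[Bool].offer{retry: end, err: μZ.…}, retry: recv[Bool].offer{more: end, retry: end}}
[4] send[Bool]  ok  state: offer{more: recv[Bool].offer{retry: end, err: μZ.…}, retry: recv[Bool].offer{more: end, retry: end}}
[5] offer more  ok  state: recv[Bool].offer{retry: end, err: μZ.…}
[6] recv[Bool]  ok  state: offer{retry: end, err: μZ.…}
[7] offer retry  ok  state: end
all 7 steps conform

NONE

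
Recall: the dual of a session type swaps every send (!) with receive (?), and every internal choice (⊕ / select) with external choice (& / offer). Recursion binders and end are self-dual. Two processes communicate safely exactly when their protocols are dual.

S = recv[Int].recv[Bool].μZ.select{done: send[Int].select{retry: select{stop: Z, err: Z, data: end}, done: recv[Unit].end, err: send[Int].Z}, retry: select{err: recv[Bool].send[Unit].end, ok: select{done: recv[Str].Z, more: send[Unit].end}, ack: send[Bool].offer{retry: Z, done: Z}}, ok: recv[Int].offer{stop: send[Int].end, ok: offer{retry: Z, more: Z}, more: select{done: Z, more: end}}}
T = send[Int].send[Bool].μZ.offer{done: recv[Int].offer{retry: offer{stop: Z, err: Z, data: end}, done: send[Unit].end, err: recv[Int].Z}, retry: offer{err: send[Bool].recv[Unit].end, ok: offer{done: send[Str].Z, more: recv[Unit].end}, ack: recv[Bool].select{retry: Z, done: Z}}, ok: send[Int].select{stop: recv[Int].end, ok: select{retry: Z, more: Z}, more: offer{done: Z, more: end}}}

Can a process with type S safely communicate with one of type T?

YES

recv[Int] | send[Int]  match
  recv[Bool] | send[Bool]  match
    μZ | μZ  match (rec unchanged)
      select{done,retry,ok} | offer{done,retry,ok}  match labels match
        [done]
          send[Int] | recv[Int]  match
            select{retry,done,err} | offer{retry,done,err}  match labels match
              [retry]
                select{stop,err,data} | offer{stop,err,data}  match labels match
                  [stop]
                    Z | Z  match
                  [err]
                    Z | Z  match
                  [data]
                    end | end  match
              [done]
                recv[Unit] | send[Unit]  match
                  end | end  match
              [err]
                send[Int] | recv[Int]  match
                  Z | Z  match
        [retry]
          select{err,ok,ack} | offer{err,ok,ack}  match labels match
            [err]
              recv[Bool] | send[Bool]  match
                send[Unit] | recv[Unit]  match
                  end | end  match
            [ok]
              select{done,more} | offer{done,more}  match labels match
                [done]
                  recv[Str] | send[Str]  match
                    Z | Z  match
                [more]
                  send[Unit] | recv[Unit]  match
                    end | end  match
            [ack]
              send[Bool] | recv[Bool]  match
                offer{retry,done} | select{retry,done}  match labels match
                  [retry]
                    Z | Z  match
                  [done]
                    Z | Z  match
        [ok]
          recv[Int] | send[Int]  match
            offer{stop,ok,more} | select{stop,ok,more}  match labels match
              [stop]
                send[Int] | recv[Int]  match
                  end | end  match
              [ok]
                offer{retry,more} | select{retry,more}  match labels match
                  [retry]
                    Z | Z  match
                  [more]
                    Z | Z  match
              [more]
                select{done,more} | offer{done,more}  match labels match
                  [done]
                    Z | Z  match
                  [more]
                    end | end  match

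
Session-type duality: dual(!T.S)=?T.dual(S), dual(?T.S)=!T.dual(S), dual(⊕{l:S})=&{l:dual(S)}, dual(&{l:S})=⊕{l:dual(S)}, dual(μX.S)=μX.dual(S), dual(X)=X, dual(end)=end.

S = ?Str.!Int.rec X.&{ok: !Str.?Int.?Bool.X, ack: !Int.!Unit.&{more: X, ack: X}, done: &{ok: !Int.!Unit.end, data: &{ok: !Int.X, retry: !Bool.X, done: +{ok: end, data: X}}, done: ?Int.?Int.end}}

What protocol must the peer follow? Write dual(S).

?Str → !Str
  !Int → ?Int
    rec X → rec X  (binder kept)
      &{ok,ack,done} → +{ok,ack,done}  (&→⊕)
        case ok:
          !Str → ?Str
            ?Int → !Int
              ?Bool → !Bool
                dual(X) = X
        case ack:
          !Int → ?Int
            !Unit → ?Unit
              &{more,ack} → +{more,ack}  (&→⊕)
                case more:
                  dual(X) = X
                case ack:
                  dual(X) = X
        case done:
          &{ok,data,done} → +{ok,data,done}  (&→⊕)
            case ok:
              !Int → ?Int
                !Unit → ?Unit
                  dual(end) = end
            case data:
              &{ok,retry,done} → +{ok,retry,done}  (&→⊕)
                case ok:
                  !Int → ?Int
                    dual(X) = X
                case retry:
                  !Bool → ?Bool
                    dual(X) = X
                case done:
                  +{ok,data} → &{ok,data}  (select→offer)
                    case ok:
                      dual(end) = end
                    case data:
                      dual(X) = X
            case done:
              ?Int → !Int
                ?Int → !Int
                  dual(end) = end

!Str.?Int.rec X.+{ok: ?Str.!Int.!Bool.X, ack: ?Int.?Unit.+{more: X, ack: X}, done: +{ok: ?Int.?Unit.end, data: +{ok: ?Int.X, retry: ?Bool.X, done: &{ok: end, data: X}}, done: !Int.!Int.end}}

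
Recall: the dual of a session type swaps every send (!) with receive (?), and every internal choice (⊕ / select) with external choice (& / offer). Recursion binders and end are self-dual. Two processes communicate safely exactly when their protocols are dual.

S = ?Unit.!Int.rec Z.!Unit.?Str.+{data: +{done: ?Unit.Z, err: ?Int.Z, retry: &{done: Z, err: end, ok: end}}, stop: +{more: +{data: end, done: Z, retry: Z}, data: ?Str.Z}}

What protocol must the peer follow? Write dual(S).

?Unit ↦ !Unit
  !Int ↦ ?Int
    rec Z ↦ rec Z  (binder kept)
      !Unit ↦ ?Unit
        ?Str ↦ !Str
          +{data,stop} ↦ &{data,stop}  (⊕→&)
            [data]
              +{done,err,retry} ↦ &{done,err,retry}  (⊕→&)
                [done]
                  ?Unit ↦ !Unit
                    dual(Z) = Z
                [err]
                  ?Int ↦ !Int
                    dual(Z) = Z
                [retry]
                  &{done,err,ok} ↦ +{done,err,ok}  (&→⊕)
                    [done]
                      dual(Z) = Z
                    [err]
                      dual(end) = end
                    [ok]
                      dual(end) = end
            [stop]
              +{more,data} ↦ &{more,data}  (⊕→&)
                [more]
                  +{data,done,retry} ↦ &{data,done,retry}  (⊕→&)
                    [data]
                      dual(end) = end
                    [done]
                      dual(Z) = Z
                    [retry]
                      dual(Z) = Z
                [data]
                  ?Str ↦ !Str
                    dual(Z) = Z

!Unit.?Int.rec Z.?Unit.!Str.&{data: &{done: !Unit.Z, err: !Int.Z, retry: +{done: Z, err: end, ok: end}}, stop: &{more: &{data: end, done: Z, retry: Z}, data: !Str.Z}}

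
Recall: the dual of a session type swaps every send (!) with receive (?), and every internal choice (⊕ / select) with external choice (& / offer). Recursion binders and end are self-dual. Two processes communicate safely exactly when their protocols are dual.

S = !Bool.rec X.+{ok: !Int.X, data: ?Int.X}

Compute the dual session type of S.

!Bool ↦ ?Bool
  rec X ↦ rec X  (binder kept)
    +{ok,data} ↦ &{ok,data}  (select→offer)
      [ok]
        !Int ↦ ?Int
          X ↦ X
      [data]
        ?Int ↦ !Int
          X ↦ X

?Bool.rec X.&{ok: ?Int.X, data: !Int.X}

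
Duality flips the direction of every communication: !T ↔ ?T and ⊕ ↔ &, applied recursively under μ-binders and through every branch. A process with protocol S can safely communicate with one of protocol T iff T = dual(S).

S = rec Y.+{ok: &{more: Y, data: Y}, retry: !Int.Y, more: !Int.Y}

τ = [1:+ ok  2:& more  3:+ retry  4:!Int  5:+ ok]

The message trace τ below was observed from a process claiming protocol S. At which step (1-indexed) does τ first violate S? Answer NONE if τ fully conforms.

[1] + ok  match  state: &{more: rec Y.…, data: rec Y.…}
[2] & more  match  state: rec Y.…
[3] + retry  match  state: !Int.rec Y.…
[4] !Int  match  state: rec Y.…
[5] + ok  match  state: &{more: rec Y.…, data: rec Y.…}
all 5 steps conform

NONE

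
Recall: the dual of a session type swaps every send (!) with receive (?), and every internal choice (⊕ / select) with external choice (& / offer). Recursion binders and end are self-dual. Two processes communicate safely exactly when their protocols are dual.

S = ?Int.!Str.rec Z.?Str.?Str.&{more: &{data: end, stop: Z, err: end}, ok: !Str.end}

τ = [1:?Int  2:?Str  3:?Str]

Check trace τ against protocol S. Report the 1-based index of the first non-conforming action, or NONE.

[1] ?Int  ok  cont: !Str.rec Z.…
[2] got ?Str, protocol expects !Str  ✗

2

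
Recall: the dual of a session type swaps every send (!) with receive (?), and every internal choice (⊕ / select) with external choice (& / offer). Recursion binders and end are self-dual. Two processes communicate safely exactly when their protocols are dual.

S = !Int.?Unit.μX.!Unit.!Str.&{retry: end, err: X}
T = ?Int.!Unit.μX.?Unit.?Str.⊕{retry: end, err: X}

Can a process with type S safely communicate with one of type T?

YES

!Int ‖ ?Int  ok
  ?Unit ‖ !Unit  ok
    μX ‖ μX  ok (binder kept)
      !Unit ‖ ?Unit  ok
        !Str ‖ ?Str  ok
          &{retry,err} ‖ ⊕{retry,err}  ok label sets agree
            case retry:
              end ‖ end  ok
            case err:
              X ‖ X  ok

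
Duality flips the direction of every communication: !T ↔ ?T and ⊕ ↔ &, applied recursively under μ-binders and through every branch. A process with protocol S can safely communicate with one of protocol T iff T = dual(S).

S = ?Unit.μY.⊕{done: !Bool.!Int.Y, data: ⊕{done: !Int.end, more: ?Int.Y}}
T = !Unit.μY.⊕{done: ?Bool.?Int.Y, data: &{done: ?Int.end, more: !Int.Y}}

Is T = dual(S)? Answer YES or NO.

NO

?Unit vs !Unit  ok
  μY vs μY  ok (μ self-dual)
    ⊕{done,data} vs ⊕{done,data}  ✗ choice polarity not flipped — not dual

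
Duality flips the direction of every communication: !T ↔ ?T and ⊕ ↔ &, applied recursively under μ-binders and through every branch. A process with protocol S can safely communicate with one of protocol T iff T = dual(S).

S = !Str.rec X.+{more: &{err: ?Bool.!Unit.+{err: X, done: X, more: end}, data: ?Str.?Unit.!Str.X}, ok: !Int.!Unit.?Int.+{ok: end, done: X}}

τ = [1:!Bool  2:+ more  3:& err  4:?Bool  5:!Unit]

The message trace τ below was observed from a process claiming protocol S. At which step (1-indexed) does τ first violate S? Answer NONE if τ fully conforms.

1

@1 got !Bool, protocol expects !Str  ✗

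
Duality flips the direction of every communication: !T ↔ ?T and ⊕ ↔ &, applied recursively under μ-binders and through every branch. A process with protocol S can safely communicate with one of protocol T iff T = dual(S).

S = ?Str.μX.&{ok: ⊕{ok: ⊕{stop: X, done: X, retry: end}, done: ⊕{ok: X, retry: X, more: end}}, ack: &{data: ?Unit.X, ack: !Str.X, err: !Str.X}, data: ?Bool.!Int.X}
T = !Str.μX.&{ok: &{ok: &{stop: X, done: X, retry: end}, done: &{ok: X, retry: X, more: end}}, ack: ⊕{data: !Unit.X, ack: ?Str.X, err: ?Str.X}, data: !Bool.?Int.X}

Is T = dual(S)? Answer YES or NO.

?Str vs !Str  ✓
  μX vs μX  ✓ (binder kept)
    &{ok,ack,data} vs &{ok,ack,data}  ✗ choice polarity not flipped — not dual

NO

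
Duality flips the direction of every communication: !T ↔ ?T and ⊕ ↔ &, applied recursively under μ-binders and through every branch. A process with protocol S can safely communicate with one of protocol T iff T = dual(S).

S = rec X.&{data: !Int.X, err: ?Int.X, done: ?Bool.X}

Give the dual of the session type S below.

rec X ↦ rec X  (μ self-dual)
  &{data,err,done} ↦ +{data,err,done}  (offer→select)
    [data]
      !Int ↦ ?Int
        X self-dual
    [err]
      ?Int ↦ !Int
        X self-dual
    [done]
      ?Bool ↦ !Bool
        X self-dual

rec X.+{data: ?Int.X, err: !Int.X, done: !Bool.X}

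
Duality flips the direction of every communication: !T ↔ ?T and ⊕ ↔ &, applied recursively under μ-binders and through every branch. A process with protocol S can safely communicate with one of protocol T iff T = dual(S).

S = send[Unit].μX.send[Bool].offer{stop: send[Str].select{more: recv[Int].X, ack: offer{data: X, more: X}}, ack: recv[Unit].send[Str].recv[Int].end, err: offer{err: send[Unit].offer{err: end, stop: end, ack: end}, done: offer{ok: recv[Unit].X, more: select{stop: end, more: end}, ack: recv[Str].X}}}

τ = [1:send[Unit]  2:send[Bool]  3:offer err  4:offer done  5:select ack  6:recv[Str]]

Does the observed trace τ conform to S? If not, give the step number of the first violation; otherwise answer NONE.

5

@1 send[Unit]  ok  state: μX.…
@2 send[Bool]  ok  state: offer{stop: send[Str].select{more: recv[Int].μX.…, ack: offer{data: μX.…, more: μX.…}}, ack: recv[Unit].send[Str].recv[Int].end, err: offer{err: send[Unit].offer{err: end, stop: end, ack: end}, done: offer{ok: recv[Unit].μX.…, more: select{stop: end, more: end}, ack: recv[Str].μX.…}}}
@3 offer err  ok  state: offer{err: send[Unit].offer{err: end, stop: end, ack: end}, done: offer{ok: recv[Unit].μX.…, more: select{stop: end, more: end}, ack: recv[Str].μX.…}}
@4 offer done  ok  state: offer{ok: recv[Unit].μX.…, more: select{stop: end, more: end}, ack: recv[Str].μX.…}
@5 got select ack, protocol expects offer ok or offer more or offer ack  ✗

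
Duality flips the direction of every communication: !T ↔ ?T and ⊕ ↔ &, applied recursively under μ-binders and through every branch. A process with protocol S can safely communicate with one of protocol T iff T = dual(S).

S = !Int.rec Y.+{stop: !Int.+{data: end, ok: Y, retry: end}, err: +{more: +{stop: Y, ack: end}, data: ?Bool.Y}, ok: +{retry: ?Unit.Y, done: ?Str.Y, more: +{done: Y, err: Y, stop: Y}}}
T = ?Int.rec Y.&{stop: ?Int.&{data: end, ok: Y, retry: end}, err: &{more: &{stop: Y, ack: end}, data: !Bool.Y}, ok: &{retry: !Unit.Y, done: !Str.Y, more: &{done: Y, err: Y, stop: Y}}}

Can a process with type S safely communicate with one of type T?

!Int vs ?Int  match
  rec Y vs rec Y  match (binder kept)
    +{stop,err,ok} vs &{stop,err,ok}  match label sets agree
      [stop]
        !Int vs ?Int  match
          +{data,ok,retry} vs &{data,ok,retry}  match label sets agree
            [data]
              end vs end  match
            [ok]
              Y vs Y  match
            [retry]
              end vs end  match
      [err]
        +{more,data} vs &{more,data}  match label sets agree
          [more]
            +{stop,ack} vs &{stop,ack}  match label sets agree
              [stop]
                Y vs Y  match
              [ack]
                end vs end  match
          [data]
            ?Bool vs !Bool  match
              Y vs Y  match
      [ok]
        +{retry,done,more} vs &{retry,done,more}  match label sets agree
          [retry]
            ?Unit vs !Unit  match
              Y vs Y  match
          [done]
            ?Str vs !Str  match
              Y vs Y  match
          [more]
            +{done,err,stop} vs &{done,err,stop}  match label sets agree
              [done]
                Y vs Y  match
              [err]
                Y vs Y  match
              [stop]
                Y vs Y  match

YES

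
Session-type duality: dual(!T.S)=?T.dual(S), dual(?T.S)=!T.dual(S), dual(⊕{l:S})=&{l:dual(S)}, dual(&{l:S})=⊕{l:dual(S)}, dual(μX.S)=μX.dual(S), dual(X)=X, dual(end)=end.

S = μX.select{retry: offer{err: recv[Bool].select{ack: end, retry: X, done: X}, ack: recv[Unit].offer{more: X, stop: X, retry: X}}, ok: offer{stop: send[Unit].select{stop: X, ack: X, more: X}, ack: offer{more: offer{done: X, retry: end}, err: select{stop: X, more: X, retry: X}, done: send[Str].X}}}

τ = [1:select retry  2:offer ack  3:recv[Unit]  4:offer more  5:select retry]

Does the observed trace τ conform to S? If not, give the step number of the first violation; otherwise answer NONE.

NONE

@1 select retry  ok  cont: offer{err: recv[Bool].select{ack: end, retry: μX.…, done: μX.…}, ack: recv[Unit].offer{more: μX.…, stop: μX.…, retry: μX.…}}
@2 offer ack  ok  cont: recv[Unit].offer{more: μX.…, stop: μX.…, retry: μX.…}
@3 recv[Unit]  ok  cont: offer{more: μX.…, stop: μX.…, retry: μX.…}
@4 offer more  ok  cont: μX.…
@5 select retry  ok  cont: offer{err: recv[Bool].select{ack: end, retry: μX.…, done: μX.…}, ack: recv[Unit].offer{more: μX.…, stop: μX.…, retry: μX.…}}
trace exhausted — no violation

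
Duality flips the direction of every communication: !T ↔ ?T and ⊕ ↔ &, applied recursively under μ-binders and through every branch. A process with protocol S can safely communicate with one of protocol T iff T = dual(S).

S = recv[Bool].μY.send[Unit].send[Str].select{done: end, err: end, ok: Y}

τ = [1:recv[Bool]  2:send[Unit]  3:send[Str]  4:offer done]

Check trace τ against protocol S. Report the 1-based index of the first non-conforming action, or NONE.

[1] recv[Bool]  match  now at μY.…
[2] send[Unit]  match  now at send[Str].select{done: end, err: end, ok: μY.…}
[3] send[Str]  match  now at select{done: end, err: end, ok: μY.…}
[4] got offer done, protocol expects select done or select err or select ok  ✗

4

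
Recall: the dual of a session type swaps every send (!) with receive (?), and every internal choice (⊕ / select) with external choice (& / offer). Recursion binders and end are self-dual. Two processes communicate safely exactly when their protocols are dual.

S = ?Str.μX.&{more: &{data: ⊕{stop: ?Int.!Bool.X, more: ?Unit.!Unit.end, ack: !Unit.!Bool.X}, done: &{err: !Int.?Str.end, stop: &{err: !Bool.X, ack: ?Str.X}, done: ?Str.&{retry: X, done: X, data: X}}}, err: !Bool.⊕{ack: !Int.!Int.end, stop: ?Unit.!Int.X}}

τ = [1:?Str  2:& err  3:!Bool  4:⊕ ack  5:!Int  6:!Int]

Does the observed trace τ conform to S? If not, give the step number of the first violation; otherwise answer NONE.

NONE

[1] ?Str  ok  cont: μX.…
[2] & err  ok  cont: !Bool.⊕{ack: !Int.!Int.end, stop: ?Unit.!Int.μX.…}
[3] !Bool  ok  cont: ⊕{ack: !Int.!Int.end, stop: ?Unit.!Int.μX.…}
[4] ⊕ ack  ok  cont: !Int.!Int.end
[5] !Int  ok  cont: !Int.end
[6] !Int  ok  cont: end
τ conforms to S (length 6)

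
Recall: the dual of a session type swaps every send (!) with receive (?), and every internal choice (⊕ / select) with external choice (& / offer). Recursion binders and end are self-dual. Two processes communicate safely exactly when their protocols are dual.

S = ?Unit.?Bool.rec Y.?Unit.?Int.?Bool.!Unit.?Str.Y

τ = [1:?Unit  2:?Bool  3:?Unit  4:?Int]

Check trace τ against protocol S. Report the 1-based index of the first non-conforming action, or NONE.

NONE

step 1: ?Unit  ok  now at ?Bool.rec Y.…
step 2: ?Bool  ok  now at rec Y.…
step 3: ?Unit  ok  now at ?Int.?Bool.!Unit.?Str.rec Y.…
step 4: ?Int  ok  now at ?Bool.!Unit.?Str.rec Y.…
all 4 steps conform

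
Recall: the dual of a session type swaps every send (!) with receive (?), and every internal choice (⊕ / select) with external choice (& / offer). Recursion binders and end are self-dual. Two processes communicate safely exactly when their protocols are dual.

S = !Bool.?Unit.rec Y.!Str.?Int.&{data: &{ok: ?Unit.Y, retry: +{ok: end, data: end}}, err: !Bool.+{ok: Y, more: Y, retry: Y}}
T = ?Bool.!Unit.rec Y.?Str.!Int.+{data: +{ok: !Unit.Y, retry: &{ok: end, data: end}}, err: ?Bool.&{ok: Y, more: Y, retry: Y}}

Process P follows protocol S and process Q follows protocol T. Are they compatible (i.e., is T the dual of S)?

!Bool ‖ ?Bool  ok
  ?Unit ‖ !Unit  ok
    rec Y ‖ rec Y  ok (binder kept)
      !Str ‖ ?Str  ok
        ?Int ‖ !Int  ok
          &{data,err} ‖ +{data,err}  ok labels match
            case data:
              &{ok,retry} ‖ +{ok,retry}  ok labels match
                case ok:
                  ?Unit ‖ !Unit  ok
                    Y ‖ Y  ok
                case retry:
                  +{ok,data} ‖ &{ok,data}  ok labels match
                    case ok:
                      end ‖ end  ok
                    case data:
                      end ‖ end  ok
            case err:
              !Bool ‖ ?Bool  ok
                +{ok,more,retry} ‖ &{ok,more,retry}  ok labels match
                  case ok:
                    Y ‖ Y  ok
                  case more:
                    Y ‖ Y  ok
                  case retry:
                    Y ‖ Y  ok

YES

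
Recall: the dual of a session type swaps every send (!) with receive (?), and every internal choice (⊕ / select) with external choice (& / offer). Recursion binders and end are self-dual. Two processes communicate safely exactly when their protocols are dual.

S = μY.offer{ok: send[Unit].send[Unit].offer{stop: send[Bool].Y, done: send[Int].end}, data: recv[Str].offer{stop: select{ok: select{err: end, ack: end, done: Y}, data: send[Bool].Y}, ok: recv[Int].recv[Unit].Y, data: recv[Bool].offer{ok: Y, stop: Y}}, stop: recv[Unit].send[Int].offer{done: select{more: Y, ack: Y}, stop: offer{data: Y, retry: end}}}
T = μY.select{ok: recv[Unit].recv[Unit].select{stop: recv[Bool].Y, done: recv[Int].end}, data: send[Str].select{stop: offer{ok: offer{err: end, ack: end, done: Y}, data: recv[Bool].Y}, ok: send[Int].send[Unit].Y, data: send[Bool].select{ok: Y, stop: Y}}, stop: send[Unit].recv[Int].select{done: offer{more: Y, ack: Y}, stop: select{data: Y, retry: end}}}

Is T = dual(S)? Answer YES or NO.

YES

μY | μY  ok (binder kept)
  offer{ok,data,stop} | select{ok,data,stop}  ok same labels
    case ok:
      send[Unit] | recv[Unit]  ok
        send[Unit] | recv[Unit]  ok
          offer{stop,done} | select{stop,done}  ok same labels
            case stop:
              send[Bool] | recv[Bool]  ok
                Y | Y  ok
            case done:
              send[Int] | recv[Int]  ok
                end | end  ok
    case data:
      recv[Str] | send[Str]  ok
        offer{stop,ok,data} | select{stop,ok,data}  ok same labels
          case stop:
            select{ok,data} | offer{ok,data}  ok same labels
              case ok:
                select{err,ack,done} | offer{err,ack,done}  ok same labels
                  case err:
                    end | end  ok
                  case ack:
                    end | end  ok
                  case done:
                    Y | Y  ok
              case data:
                send[Bool] | recv[Bool]  ok
                  Y | Y  ok
          case ok:
            recv[Int] | send[Int]  ok
              recv[Unit] | send[Unit]  ok
                Y | Y  ok
          case data:
            recv[Bool] | send[Bool]  ok
              offer{ok,stop} | select{ok,stop}  ok same labels
                case ok:
                  Y | Y  ok
                case stop:
                  Y | Y  ok
    case stop:
      recv[Unit] | send[Unit]  ok
        send[Int] | recv[Int]  ok
          offer{done,stop} | select{done,stop}  ok same labels
            case done:
              select{more,ack} | offer{more,ack}  ok same labels
                case more:
                  Y | Y  ok
                case ack:
                  Y | Y  ok
            case stop:
              offer{data,retry} | select{data,retry}  ok same labels
                case data:
                  Y | Y  ok
                case retry:
                  end | end  ok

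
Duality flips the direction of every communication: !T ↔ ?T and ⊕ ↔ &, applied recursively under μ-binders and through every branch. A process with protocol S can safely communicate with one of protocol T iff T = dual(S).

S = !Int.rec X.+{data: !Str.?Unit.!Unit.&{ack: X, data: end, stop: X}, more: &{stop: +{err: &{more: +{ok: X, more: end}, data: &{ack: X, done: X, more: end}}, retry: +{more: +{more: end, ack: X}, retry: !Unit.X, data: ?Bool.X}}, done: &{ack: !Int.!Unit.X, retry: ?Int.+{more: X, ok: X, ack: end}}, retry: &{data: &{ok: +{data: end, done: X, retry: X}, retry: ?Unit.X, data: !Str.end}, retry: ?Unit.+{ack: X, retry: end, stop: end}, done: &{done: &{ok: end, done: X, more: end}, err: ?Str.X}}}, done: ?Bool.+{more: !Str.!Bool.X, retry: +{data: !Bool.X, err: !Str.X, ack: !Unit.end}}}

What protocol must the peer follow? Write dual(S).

?Int.rec X.&{data: ?Str.!Unit.?Unit.+{ack: X, data: end, stop: X}, more: +{stop: &{err: +{more: &{ok: X, more: end}, data: +{ack: X, done: X, more: end}}, retry: &{more: &{more: end, ack: X}, retry: ?Unit.X, data: !Bool.X}}, done: +{ack: ?Int.?Unit.X, retry: !Int.&{more: X, ok: X, ack: end}}, retry: +{data: +{ok: &{data: end, done: X, retry: X}, retry: !Unit.X, data: ?Str.end}, retry: !Unit.&{ack: X, retry: end, stop: end}, done: +{done: +{ok: end, done: X, more: end}, err: !Str.X}}}, done: !Bool.&{more: ?Str.?Bool.X, retry: &{data: ?Bool.X, err: ?Str.X, ack: ?Unit.end}}}

!Int = ?Int
  rec X = rec X  (rec unchanged)
    +{data,more,done} = &{data,more,done}  (⊕→&)
      [data]
        !Str = ?Str
          ?Unit = !Unit
            !Unit = ?Unit
              &{ack,data,stop} = +{ack,data,stop}  (external→internal)
                [ack]
                  X self-dual
                [data]
                  end self-dual
                [stop]
                  X self-dual
      [more]
        &{stop,done,retry} = +{stop,done,retry}  (external→internal)
          [stop]
            +{err,retry} = &{err,retry}  (⊕→&)
              [err]
                &{more,data} = +{more,data}  (external→internal)
                  [more]
                    +{ok,more} = &{ok,more}  (⊕→&)
                      [ok]
                        X self-dual
                      [more]
                        end self-dual
                  [data]
                    &{ack,done,more} = +{ack,done,more}  (external→internal)
                      [ack]
                        X self-dual
                      [done]
                        X self-dual
                      [more]
                        end self-dual
              [retry]
                +{more,retry,data} = &{more,retry,data}  (⊕→&)
                  [more]
                    +{more,ack} = &{more,ack}  (⊕→&)
                      [more]
                        end self-dual
                      [ack]
                        X self-dual
                  [retry]
                    !Unit = ?Unit
                      X self-dual
                  [data]
                    ?Bool = !Bool
                      X self-dual
          [done]
            &{ack,retry} = +{ack,retry}  (external→internal)
              [ack]
                !Int = ?Int
                  !Unit = ?Unit
                    X self-dual
              [retry]
                ?Int = !Int
                  +{more,ok,ack} = &{more,ok,ack}  (⊕→&)
                    [more]
                      X self-dual
                    [ok]
                      X self-dual
                    [ack]
                      end self-dual
          [retry]
            &{data,retry,done} = +{data,retry,done}  (external→internal)
              [data]
                &{ok,retry,data} = +{ok,retry,data}  (external→internal)
                  [ok]
                    +{data,done,retry} = &{data,done,retry}  (⊕→&)
                      [data]
                        end self-dual
                      [done]
                        X self-dual
                      [retry]
                        X self-dual
                  [retry]
                    ?Unit = !Unit
                      X self-dual
                  [data]
                    !Str = ?Str
                      end self-dual
              [retry]
                ?Unit = !Unit
                  +{ack,retry,stop} = &{ack,retry,stop}  (⊕→&)
                    [ack]
                      X self-dual
                    [retry]
                      end self-dual
                    [stop]
                      end self-dual
              [done]
                &{done,err} = +{done,err}  (external→internal)
                  [done]
                    &{ok,done,more} = +{ok,done,more}  (external→internal)
                      [ok]
                        end self-dual
                      [done]
                        X self-dual
                      [more]
                        end self-dual
                  [err]
                    ?Str = !Str
                      X self-dual
      [done]
        ?Bool = !Bool
          +{more,retry} = &{more,retry}  (⊕→&)
            [more]
              !Str = ?Str
                !Bool = ?Bool
                  X self-dual
            [retry]
              +{data,err,ack} = &{data,err,ack}  (⊕→&)
                [data]
                  !Bool = ?Bool
                    X self-dual
                [err]
                  !Str = ?Str
                    X self-dual
                [ack]
                  !Unit = ?Unit
                    end self-dual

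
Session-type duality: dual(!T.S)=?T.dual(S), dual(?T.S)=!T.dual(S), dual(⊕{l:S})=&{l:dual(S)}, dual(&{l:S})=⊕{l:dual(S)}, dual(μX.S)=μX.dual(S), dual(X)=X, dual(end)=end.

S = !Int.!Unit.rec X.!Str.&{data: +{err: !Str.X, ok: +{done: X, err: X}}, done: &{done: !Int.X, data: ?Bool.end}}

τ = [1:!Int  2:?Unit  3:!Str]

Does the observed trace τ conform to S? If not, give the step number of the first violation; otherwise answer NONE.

[1] !Int  ok  cont: !Unit.rec X.…
[2] got ?Unit, protocol expects !Unit  ✗

2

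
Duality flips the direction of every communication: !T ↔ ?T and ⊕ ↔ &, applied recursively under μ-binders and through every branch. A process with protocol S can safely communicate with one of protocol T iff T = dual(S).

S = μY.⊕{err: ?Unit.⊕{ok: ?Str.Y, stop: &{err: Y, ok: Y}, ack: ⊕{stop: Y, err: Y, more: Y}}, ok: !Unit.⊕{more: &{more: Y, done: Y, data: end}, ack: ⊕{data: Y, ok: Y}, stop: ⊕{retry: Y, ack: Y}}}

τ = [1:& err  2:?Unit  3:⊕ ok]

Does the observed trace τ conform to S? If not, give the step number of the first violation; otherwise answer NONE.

step 1: got & err, protocol expects ⊕ err or ⊕ ok  ✗

1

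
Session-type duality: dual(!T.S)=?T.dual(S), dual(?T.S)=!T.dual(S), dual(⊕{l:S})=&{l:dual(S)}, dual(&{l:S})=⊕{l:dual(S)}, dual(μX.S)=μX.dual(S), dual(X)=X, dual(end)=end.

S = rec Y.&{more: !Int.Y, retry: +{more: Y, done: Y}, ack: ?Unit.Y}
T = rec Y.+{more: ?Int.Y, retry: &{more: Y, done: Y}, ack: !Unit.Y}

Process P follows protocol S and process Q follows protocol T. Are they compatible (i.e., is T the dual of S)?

YES

rec Y ‖ rec Y  match (rec unchanged)
  &{more,retry,ack} ‖ +{more,retry,ack}  match same labels
    • more:
      !Int ‖ ?Int  match
        Y ‖ Y  match
    • retry:
      +{more,done} ‖ &{more,done}  match same labels
        • more:
          Y ‖ Y  match
        • done:
          Y ‖ Y  match
    • ack:
      ?Unit ‖ !Unit  match
        Y ‖ Y  match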